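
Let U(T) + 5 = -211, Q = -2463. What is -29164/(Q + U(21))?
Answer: 29164/2679 ≈ 10.886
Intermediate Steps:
U(T) = -216 (U(T) = -5 - 211 = -216)
-29164/(Q + U(21)) = -29164/(-2463 - 216) = -29164/(-2679) = -29164*(-1/2679) = 29164/2679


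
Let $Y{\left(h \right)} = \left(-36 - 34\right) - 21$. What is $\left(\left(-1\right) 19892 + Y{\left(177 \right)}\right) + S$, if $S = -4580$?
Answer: $-24563$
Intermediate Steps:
$Y{\left(h \right)} = -91$ ($Y{\left(h \right)} = -70 - 21 = -91$)
$\left(\left(-1\right) 19892 + Y{\left(177 \right)}\right) + S = \left(\left(-1\right) 19892 - 91\right) - 4580 = \left(-19892 - 91\right) - 4580 = -19983 - 4580 = -24563$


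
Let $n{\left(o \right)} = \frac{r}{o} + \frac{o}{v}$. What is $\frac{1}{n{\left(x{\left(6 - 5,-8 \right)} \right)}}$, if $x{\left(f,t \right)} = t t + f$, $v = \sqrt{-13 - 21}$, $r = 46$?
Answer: $\frac{101660}{17922569} + \frac{274625 i \sqrt{34}}{17922569} \approx 0.0056722 + 0.089347 i$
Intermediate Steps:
$v = i \sqrt{34}$ ($v = \sqrt{-34} = i \sqrt{34} \approx 5.8309 i$)
$x{\left(f,t \right)} = f + t^{2}$ ($x{\left(f,t \right)} = t^{2} + f = f + t^{2}$)
$n{\left(o \right)} = \frac{46}{o} - \frac{i o \sqrt{34}}{34}$ ($n{\left(o \right)} = \frac{46}{o} + \frac{o}{i \sqrt{34}} = \frac{46}{o} + o \left(- \frac{i \sqrt{34}}{34}\right) = \frac{46}{o} - \frac{i o \sqrt{34}}{34}$)
$\frac{1}{n{\left(x{\left(6 - 5,-8 \right)} \right)}} = \frac{1}{\frac{46}{\left(6 - 5\right) + \left(-8\right)^{2}} - \frac{i \left(\left(6 - 5\right) + \left(-8\right)^{2}\right) \sqrt{34}}{34}} = \frac{1}{\frac{46}{1 + 64} - \frac{i \left(1 + 64\right) \sqrt{34}}{34}} = \frac{1}{\frac{46}{65} - \frac{1}{34} i 65 \sqrt{34}} = \frac{1}{46 \cdot \frac{1}{65} - \frac{65 i \sqrt{34}}{34}} = \frac{1}{\frac{46}{65} - \frac{65 i \sqrt{34}}{34}}$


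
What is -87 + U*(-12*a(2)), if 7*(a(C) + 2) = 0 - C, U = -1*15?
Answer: -3489/7 ≈ -498.43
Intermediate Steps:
U = -15
a(C) = -2 - C/7 (a(C) = -2 + (0 - C)/7 = -2 + (-C)/7 = -2 - C/7)
-87 + U*(-12*a(2)) = -87 - (-180)*(-2 - ⅐*2) = -87 - (-180)*(-2 - 2/7) = -87 - (-180)*(-16)/7 = -87 - 15*192/7 = -87 - 2880/7 = -3489/7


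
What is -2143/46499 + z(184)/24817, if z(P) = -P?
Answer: -2684289/50172421 ≈ -0.053501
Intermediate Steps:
-2143/46499 + z(184)/24817 = -2143/46499 - 1*184/24817 = -2143*1/46499 - 184*1/24817 = -2143/46499 - 8/1079 = -2684289/50172421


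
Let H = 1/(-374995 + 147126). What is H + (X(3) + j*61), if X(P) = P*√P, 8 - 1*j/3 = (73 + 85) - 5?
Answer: -6046503916/227869 + 3*√3 ≈ -26530.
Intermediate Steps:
j = -435 (j = 24 - 3*((73 + 85) - 5) = 24 - 3*(158 - 5) = 24 - 3*153 = 24 - 459 = -435)
H = -1/227869 (H = 1/(-227869) = -1/227869 ≈ -4.3885e-6)
X(P) = P^(3/2)
H + (X(3) + j*61) = -1/227869 + (3^(3/2) - 435*61) = -1/227869 + (3*√3 - 26535) = -1/227869 + (-26535 + 3*√3) = -6046503916/227869 + 3*√3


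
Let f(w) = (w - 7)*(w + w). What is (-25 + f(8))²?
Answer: 81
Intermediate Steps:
f(w) = 2*w*(-7 + w) (f(w) = (-7 + w)*(2*w) = 2*w*(-7 + w))
(-25 + f(8))² = (-25 + 2*8*(-7 + 8))² = (-25 + 2*8*1)² = (-25 + 16)² = (-9)² = 81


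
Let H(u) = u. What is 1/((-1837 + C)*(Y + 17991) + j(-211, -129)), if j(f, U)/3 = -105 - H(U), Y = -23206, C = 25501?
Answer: -1/123407688 ≈ -8.1032e-9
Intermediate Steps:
j(f, U) = -315 - 3*U (j(f, U) = 3*(-105 - U) = -315 - 3*U)
1/((-1837 + C)*(Y + 17991) + j(-211, -129)) = 1/((-1837 + 25501)*(-23206 + 17991) + (-315 - 3*(-129))) = 1/(23664*(-5215) + (-315 + 387)) = 1/(-123407760 + 72) = 1/(-123407688) = -1/123407688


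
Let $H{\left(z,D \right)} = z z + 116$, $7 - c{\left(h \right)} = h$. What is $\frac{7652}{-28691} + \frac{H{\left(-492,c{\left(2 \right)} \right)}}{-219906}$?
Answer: $- \frac{4315553546}{3154661523} \approx -1.368$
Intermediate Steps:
$c{\left(h \right)} = 7 - h$
$H{\left(z,D \right)} = 116 + z^{2}$ ($H{\left(z,D \right)} = z^{2} + 116 = 116 + z^{2}$)
$\frac{7652}{-28691} + \frac{H{\left(-492,c{\left(2 \right)} \right)}}{-219906} = \frac{7652}{-28691} + \frac{116 + \left(-492\right)^{2}}{-219906} = 7652 \left(- \frac{1}{28691}\right) + \left(116 + 242064\right) \left(- \frac{1}{219906}\right) = - \frac{7652}{28691} + 242180 \left(- \frac{1}{219906}\right) = - \frac{7652}{28691} - \frac{121090}{109953} = - \frac{4315553546}{3154661523}$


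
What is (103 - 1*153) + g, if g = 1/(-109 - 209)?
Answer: -15901/318 ≈ -50.003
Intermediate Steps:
g = -1/318 (g = 1/(-318) = -1/318 ≈ -0.0031447)
(103 - 1*153) + g = (103 - 1*153) - 1/318 = (103 - 153) - 1/318 = -50 - 1/318 = -15901/318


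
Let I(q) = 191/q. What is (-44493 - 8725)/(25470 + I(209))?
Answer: -11122562/5323421 ≈ -2.0894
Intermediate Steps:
(-44493 - 8725)/(25470 + I(209)) = (-44493 - 8725)/(25470 + 191/209) = -53218/(25470 + 191*(1/209)) = -53218/(25470 + 191/209) = -53218/5323421/209 = -53218*209/5323421 = -11122562/5323421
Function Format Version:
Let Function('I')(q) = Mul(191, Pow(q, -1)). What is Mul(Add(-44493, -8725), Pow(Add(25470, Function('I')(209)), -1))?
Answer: Rational(-11122562, 5323421) ≈ -2.0894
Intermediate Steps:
Mul(Add(-44493, -8725), Pow(Add(25470, Function('I')(209)), -1)) = Mul(Add(-44493, -8725), Pow(Add(25470, Mul(191, Pow(209, -1))), -1)) = Mul(-53218, Pow(Add(25470, Mul(191, Rational(1, 209))), -1)) = Mul(-53218, Pow(Add(25470, Rational(191, 209)), -1)) = Mul(-53218, Pow(Rational(5323421, 209), -1)) = Mul(-53218, Rational(209, 5323421)) = Rational(-11122562, 5323421)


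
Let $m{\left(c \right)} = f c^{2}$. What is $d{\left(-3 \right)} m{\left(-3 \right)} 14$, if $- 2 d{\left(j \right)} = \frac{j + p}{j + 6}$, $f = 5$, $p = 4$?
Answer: $-105$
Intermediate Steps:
$d{\left(j \right)} = - \frac{4 + j}{2 \left(6 + j\right)}$ ($d{\left(j \right)} = - \frac{\left(j + 4\right) \frac{1}{j + 6}}{2} = - \frac{\left(4 + j\right) \frac{1}{6 + j}}{2} = - \frac{\frac{1}{6 + j} \left(4 + j\right)}{2} = - \frac{4 + j}{2 \left(6 + j\right)}$)
$m{\left(c \right)} = 5 c^{2}$
$d{\left(-3 \right)} m{\left(-3 \right)} 14 = \frac{-4 - -3}{2 \left(6 - 3\right)} 5 \left(-3\right)^{2} \cdot 14 = \frac{-4 + 3}{2 \cdot 3} \cdot 5 \cdot 9 \cdot 14 = \frac{1}{2} \cdot \frac{1}{3} \left(-1\right) 45 \cdot 14 = \left(- \frac{1}{6}\right) 45 \cdot 14 = \left(- \frac{15}{2}\right) 14 = -105$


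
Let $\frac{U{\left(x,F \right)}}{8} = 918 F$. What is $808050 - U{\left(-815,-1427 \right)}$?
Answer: $11287938$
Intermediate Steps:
$U{\left(x,F \right)} = 7344 F$ ($U{\left(x,F \right)} = 8 \cdot 918 F = 7344 F$)
$808050 - U{\left(-815,-1427 \right)} = 808050 - 7344 \left(-1427\right) = 808050 - -10479888 = 808050 + 10479888 = 11287938$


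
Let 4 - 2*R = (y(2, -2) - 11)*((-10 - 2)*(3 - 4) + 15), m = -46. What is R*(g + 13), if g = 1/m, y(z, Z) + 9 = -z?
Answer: 7761/2 ≈ 3880.5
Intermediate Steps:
y(z, Z) = -9 - z
g = -1/46 (g = 1/(-46) = -1/46 ≈ -0.021739)
R = 299 (R = 2 - ((-9 - 1*2) - 11)*((-10 - 2)*(3 - 4) + 15)/2 = 2 - ((-9 - 2) - 11)*(-12*(-1) + 15)/2 = 2 - (-11 - 11)*(12 + 15)/2 = 2 - (-11)*27 = 2 - ½*(-594) = 2 + 297 = 299)
R*(g + 13) = 299*(-1/46 + 13) = 299*(597/46) = 7761/2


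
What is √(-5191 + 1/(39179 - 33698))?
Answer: I*√17327188830/1827 ≈ 72.049*I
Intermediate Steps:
√(-5191 + 1/(39179 - 33698)) = √(-5191 + 1/5481) = √(-28451870/5481) = I*√17327188830/1827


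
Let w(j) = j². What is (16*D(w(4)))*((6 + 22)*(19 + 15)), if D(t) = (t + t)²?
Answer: 15597568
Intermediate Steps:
D(t) = 4*t² (D(t) = (2*t)² = 4*t²)
(16*D(w(4)))*((6 + 22)*(19 + 15)) = (16*(4*(4²)²))*((6 + 22)*(19 + 15)) = (16*(4*16²))*(28*34) = (16*(4*256))*952 = (16*1024)*952 = 16384*952 = 15597568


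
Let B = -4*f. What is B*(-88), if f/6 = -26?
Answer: -54912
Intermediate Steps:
f = -156 (f = 6*(-26) = -156)
B = 624 (B = -4*(-156) = 624)
B*(-88) = 624*(-88) = -54912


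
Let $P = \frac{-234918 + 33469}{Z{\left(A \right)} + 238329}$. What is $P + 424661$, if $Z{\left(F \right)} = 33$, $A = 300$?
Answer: $\frac{101222843833}{238362} \approx 4.2466 \cdot 10^{5}$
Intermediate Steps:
$P = - \frac{201449}{238362}$ ($P = \frac{-234918 + 33469}{33 + 238329} = - \frac{201449}{238362} \approx -0.84514$)
$P + 424661 = - \frac{201449}{238362} + 424661 = \frac{101222843833}{238362}$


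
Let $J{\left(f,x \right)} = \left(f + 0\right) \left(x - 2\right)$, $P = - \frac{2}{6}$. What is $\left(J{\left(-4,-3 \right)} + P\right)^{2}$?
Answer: $\frac{3481}{9} \approx 386.78$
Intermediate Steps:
$P = - \frac{1}{3}$ ($P = \left(-2\right) \frac{1}{6} = - \frac{1}{3} \approx -0.33333$)
$J{\left(f,x \right)} = f \left(-2 + x\right)$
$\left(J{\left(-4,-3 \right)} + P\right)^{2} = \left(- 4 \left(-2 - 3\right) - \frac{1}{3}\right)^{2} = \left(\left(-4\right) \left(-5\right) - \frac{1}{3}\right)^{2} = \left(20 - \frac{1}{3}\right)^{2} = \left(\frac{59}{3}\right)^{2} = \frac{3481}{9}$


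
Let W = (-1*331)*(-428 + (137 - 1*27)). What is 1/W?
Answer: 1/105258 ≈ 9.5005e-6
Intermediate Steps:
W = 105258 (W = -331*(-428 + (137 - 27)) = -331*(-428 + 110) = -331*(-318) = 105258)
1/W = 1/105258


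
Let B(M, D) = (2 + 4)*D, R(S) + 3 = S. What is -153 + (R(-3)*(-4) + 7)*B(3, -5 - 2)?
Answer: -1455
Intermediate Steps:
R(S) = -3 + S
B(M, D) = 6*D
-153 + (R(-3)*(-4) + 7)*B(3, -5 - 2) = -153 + ((-3 - 3)*(-4) + 7)*(6*(-5 - 2)) = -153 + (-6*(-4) + 7)*(6*(-7)) = -153 + (24 + 7)*(-42) = -153 + 31*(-42) = -153 - 1302 = -1455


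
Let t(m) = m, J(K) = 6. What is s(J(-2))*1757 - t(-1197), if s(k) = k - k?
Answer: 1197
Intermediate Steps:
s(k) = 0
s(J(-2))*1757 - t(-1197) = 0*1757 - 1*(-1197) = 0 + 1197 = 1197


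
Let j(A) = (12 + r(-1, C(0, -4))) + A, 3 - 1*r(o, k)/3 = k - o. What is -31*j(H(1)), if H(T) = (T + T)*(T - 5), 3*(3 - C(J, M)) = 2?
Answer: -93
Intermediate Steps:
C(J, M) = 7/3 (C(J, M) = 3 - 1/3*2 = 3 - 2/3 = 7/3)
r(o, k) = 9 - 3*k + 3*o (r(o, k) = 9 - 3*(k - o) = 9 + (-3*k + 3*o) = 9 - 3*k + 3*o)
H(T) = 2*T*(-5 + T) (H(T) = (2*T)*(-5 + T) = 2*T*(-5 + T))
j(A) = 11 + A (j(A) = (12 + (9 - 3*7/3 + 3*(-1))) + A = (12 + (9 - 7 - 3)) + A = (12 - 1) + A = 11 + A)
-31*j(H(1)) = -31*(11 + 2*1*(-5 + 1)) = -31*(11 + 2*1*(-4)) = -31*(11 - 8) = -31*3 = -93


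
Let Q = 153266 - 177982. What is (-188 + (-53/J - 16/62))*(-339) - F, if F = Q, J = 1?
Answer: 3301577/31 ≈ 1.0650e+5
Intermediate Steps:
Q = -24716
F = -24716
(-188 + (-53/J - 16/62))*(-339) - F = (-188 + (-53/1 - 16/62))*(-339) - 1*(-24716) = (-188 + (-53*1 - 16*1/62))*(-339) + 24716 = (-188 + (-53 - 8/31))*(-339) + 24716 = (-188 - 1651/31)*(-339) + 24716 = -7479/31*(-339) + 24716 = 2535381/31 + 24716 = 3301577/31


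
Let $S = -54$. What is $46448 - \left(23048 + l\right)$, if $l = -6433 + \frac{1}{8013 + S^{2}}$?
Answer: $\frac{326044856}{10929} \approx 29833.0$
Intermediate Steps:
$l = - \frac{70306256}{10929}$ ($l = -6433 + \frac{1}{8013 + \left(-54\right)^{2}} = -6433 + \frac{1}{8013 + 2916} = -6433 + \frac{1}{10929} = - \frac{70306256}{10929} \approx -6433.0$)
$46448 - \left(23048 + l\right) = 46448 - \left(23048 - \frac{70306256}{10929}\right) = 46448 - \frac{181585336}{10929} = \frac{326044856}{10929}$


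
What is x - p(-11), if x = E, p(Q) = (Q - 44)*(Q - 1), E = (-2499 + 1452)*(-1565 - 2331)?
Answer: 4078452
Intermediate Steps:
E = 4079112 (E = -1047*(-3896) = 4079112)
p(Q) = (-1 + Q)*(-44 + Q) (p(Q) = (-44 + Q)*(-1 + Q) = (-1 + Q)*(-44 + Q))
x = 4079112
x - p(-11) = 4079112 - (44 + (-11)² - 45*(-11)) = 4079112 - (44 + 121 + 495) = 4079112 - 1*660 = 4079112 - 660 = 4078452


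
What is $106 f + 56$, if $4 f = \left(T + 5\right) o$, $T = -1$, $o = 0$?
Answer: $56$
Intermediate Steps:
$f = 0$ ($f = \frac{\left(-1 + 5\right) 0}{4} = \frac{4 \cdot 0}{4} = \frac{1}{4} \cdot 0 = 0$)
$106 f + 56 = 106 \cdot 0 + 56 = 0 + 56 = 56$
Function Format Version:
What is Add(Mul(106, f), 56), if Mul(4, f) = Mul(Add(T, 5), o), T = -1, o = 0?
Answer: 56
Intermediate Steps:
f = 0 (f = Mul(Rational(1, 4), Mul(Add(-1, 5), 0)) = Mul(Rational(1, 4), Mul(4, 0)) = Mul(Rational(1, 4), 0) = 0)
Add(Mul(106, f), 56) = Add(Mul(106, 0), 56) = Add(0, 56) = 56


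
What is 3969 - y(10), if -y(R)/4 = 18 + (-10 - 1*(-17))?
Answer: 4069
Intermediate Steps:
y(R) = -100 (y(R) = -4*(18 + (-10 - 1*(-17))) = -4*(18 + (-10 + 17)) = -4*(18 + 7) = -4*25 = -100)
3969 - y(10) = 3969 - 1*(-100) = 3969 + 100 = 4069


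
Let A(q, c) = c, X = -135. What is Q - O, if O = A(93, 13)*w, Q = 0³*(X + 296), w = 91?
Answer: -1183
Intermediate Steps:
Q = 0 (Q = 0³*(-135 + 296) = 0*161 = 0)
O = 1183 (O = 13*91 = 1183)
Q - O = 0 - 1*1183 = 0 - 1183 = -1183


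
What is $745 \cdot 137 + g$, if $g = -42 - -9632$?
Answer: $111655$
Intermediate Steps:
$g = 9590$ ($g = -42 + 9632 = 9590$)
$745 \cdot 137 + g = 745 \cdot 137 + 9590 = 102065 + 9590 = 111655$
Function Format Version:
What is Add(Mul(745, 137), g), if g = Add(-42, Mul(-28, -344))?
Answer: 111655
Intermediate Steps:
g = 9590 (g = Add(-42, 9632) = 9590)
Add(Mul(745, 137), g) = Add(Mul(745, 137), 9590) = Add(102065, 9590) = 111655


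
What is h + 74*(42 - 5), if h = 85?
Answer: 2823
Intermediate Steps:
h + 74*(42 - 5) = 85 + 74*(42 - 5) = 85 + 74*37 = 85 + 2738 = 2823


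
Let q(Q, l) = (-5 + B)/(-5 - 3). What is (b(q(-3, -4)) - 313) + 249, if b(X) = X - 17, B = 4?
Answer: -647/8 ≈ -80.875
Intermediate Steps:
q(Q, l) = 1/8 (q(Q, l) = (-5 + 4)/(-5 - 3) = -1/(-8) = -1*(-1/8) = 1/8)
b(X) = -17 + X
(b(q(-3, -4)) - 313) + 249 = ((-17 + 1/8) - 313) + 249 = (-135/8 - 313) + 249 = -2639/8 + 249 = -647/8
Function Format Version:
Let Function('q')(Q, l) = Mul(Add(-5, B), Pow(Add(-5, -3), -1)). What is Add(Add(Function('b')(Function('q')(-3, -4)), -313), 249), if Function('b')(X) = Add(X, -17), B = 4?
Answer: Rational(-647, 8) ≈ -80.875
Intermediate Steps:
Function('q')(Q, l) = Rational(1, 8) (Function('q')(Q, l) = Mul(Add(-5, 4), Pow(Add(-5, -3), -1)) = Mul(-1, Pow(-8, -1)) = Mul(-1, Rational(-1, 8)) = Rational(1, 8))
Function('b')(X) = Add(-17, X)
Add(Add(Function('b')(Function('q')(-3, -4)), -313), 249) = Add(Add(Add(-17, Rational(1, 8)), -313), 249) = Add(Add(Rational(-135, 8), -313), 249) = Add(Rational(-2639, 8), 249) = Rational(-647, 8)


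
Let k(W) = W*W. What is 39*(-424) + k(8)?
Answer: -16472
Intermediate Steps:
k(W) = W**2
39*(-424) + k(8) = 39*(-424) + 8**2 = -16536 + 64 = -16472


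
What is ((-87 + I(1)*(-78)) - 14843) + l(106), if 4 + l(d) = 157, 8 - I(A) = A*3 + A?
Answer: -15089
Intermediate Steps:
I(A) = 8 - 4*A (I(A) = 8 - (A*3 + A) = 8 - (3*A + A) = 8 - 4*A)
l(d) = 153 (l(d) = -4 + 157 = 153)
((-87 + I(1)*(-78)) - 14843) + l(106) = ((-87 + (8 - 4*1)*(-78)) - 14843) + 153 = ((-87 + (8 - 4)*(-78)) - 14843) + 153 = ((-87 + 4*(-78)) - 14843) + 153 = ((-87 - 312) - 14843) + 153 = (-399 - 14843) + 153 = -15242 + 153 = -15089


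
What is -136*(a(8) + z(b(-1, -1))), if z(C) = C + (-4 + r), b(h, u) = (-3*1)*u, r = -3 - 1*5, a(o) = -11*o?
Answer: 13192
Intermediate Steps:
r = -8 (r = -3 - 5 = -8)
b(h, u) = -3*u
z(C) = -12 + C (z(C) = C + (-4 - 8) = C - 12 = -12 + C)
-136*(a(8) + z(b(-1, -1))) = -136*(-11*8 + (-12 - 3*(-1))) = -136*(-88 + (-12 + 3)) = -136*(-88 - 9) = -136*(-97) = 13192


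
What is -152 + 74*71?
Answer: 5102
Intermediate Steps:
-152 + 74*71 = -152 + 5254 = 5102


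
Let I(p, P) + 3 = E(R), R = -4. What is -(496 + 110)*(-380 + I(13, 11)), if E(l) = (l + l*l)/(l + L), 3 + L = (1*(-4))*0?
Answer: 1631958/7 ≈ 2.3314e+5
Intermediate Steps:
L = -3 (L = -3 + (1*(-4))*0 = -3 - 4*0 = -3 + 0 = -3)
E(l) = (l + l²)/(-3 + l) (E(l) = (l + l*l)/(l - 3) = (l + l²)/(-3 + l))
I(p, P) = -33/7 (I(p, P) = -3 - 4*(1 - 4)/(-3 - 4) = -3 - 4*(-3)/(-7) = -3 - 4*(-⅐)*(-3) = -3 - 12/7 = -33/7)
-(496 + 110)*(-380 + I(13, 11)) = -(496 + 110)*(-380 - 33/7) = -606*(-2693)/7 = -1*(-1631958/7) = 1631958/7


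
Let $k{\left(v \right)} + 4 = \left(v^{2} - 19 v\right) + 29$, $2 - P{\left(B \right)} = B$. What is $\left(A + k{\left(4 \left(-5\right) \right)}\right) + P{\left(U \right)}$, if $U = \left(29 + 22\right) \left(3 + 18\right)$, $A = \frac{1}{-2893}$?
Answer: $- \frac{763753}{2893} \approx -264.0$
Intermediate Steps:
$A = - \frac{1}{2893} \approx -0.00034566$
$U = 1071$ ($U = 51 \cdot 21 = 1071$)
$P{\left(B \right)} = 2 - B$
$k{\left(v \right)} = 25 + v^{2} - 19 v$ ($k{\left(v \right)} = -4 + \left(\left(v^{2} - 19 v\right) + 29\right) = -4 + \left(29 + v^{2} - 19 v\right) = 25 + v^{2} - 19 v$)
$\left(A + k{\left(4 \left(-5\right) \right)}\right) + P{\left(U \right)} = \left(- \frac{1}{2893} + \left(25 + \left(4 \left(-5\right)\right)^{2} - 19 \cdot 4 \left(-5\right)\right)\right) + \left(2 - 1071\right) = \left(- \frac{1}{2893} + \left(25 + \left(-20\right)^{2} - -380\right)\right) + \left(2 - 1071\right) = \left(- \frac{1}{2893} + \left(25 + 400 + 380\right)\right) - 1069 = \left(- \frac{1}{2893} + 805\right) - 1069 = \frac{2328864}{2893} - 1069 = - \frac{763753}{2893}$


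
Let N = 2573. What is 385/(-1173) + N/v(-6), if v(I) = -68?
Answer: -179077/4692 ≈ -38.166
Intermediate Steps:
385/(-1173) + N/v(-6) = 385/(-1173) + 2573/(-68) = 385*(-1/1173) + 2573*(-1/68) = -385/1173 - 2573/68 = -179077/4692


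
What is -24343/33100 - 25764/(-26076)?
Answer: 18168361/71926300 ≈ 0.25260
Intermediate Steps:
-24343/33100 - 25764/(-26076) = -24343*1/33100 - 25764*(-1/26076) = -24343/33100 + 2147/2173 = 18168361/71926300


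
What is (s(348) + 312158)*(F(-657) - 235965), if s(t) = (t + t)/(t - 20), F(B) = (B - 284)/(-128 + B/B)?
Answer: -383529657108910/5207 ≈ -7.3657e+10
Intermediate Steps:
F(B) = 284/127 - B/127 (F(B) = (-284 + B)/(-128 + 1) = (-284 + B)/(-127) = (-284 + B)*(-1/127) = 284/127 - B/127)
s(t) = 2*t/(-20 + t) (s(t) = (2*t)/(-20 + t) = 2*t/(-20 + t))
(s(348) + 312158)*(F(-657) - 235965) = (2*348/(-20 + 348) + 312158)*((284/127 - 1/127*(-657)) - 235965) = (2*348/328 + 312158)*((284/127 + 657/127) - 235965) = (2*348*(1/328) + 312158)*(941/127 - 235965) = (87/41 + 312158)*(-29966614/127) = (12798565/41)*(-29966614/127) = -383529657108910/5207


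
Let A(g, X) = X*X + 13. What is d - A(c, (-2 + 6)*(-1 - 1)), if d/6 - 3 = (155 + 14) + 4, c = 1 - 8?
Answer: 979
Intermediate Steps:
c = -7
A(g, X) = 13 + X**2 (A(g, X) = X**2 + 13 = 13 + X**2)
d = 1056 (d = 18 + 6*((155 + 14) + 4) = 18 + 6*(169 + 4) = 18 + 6*173 = 18 + 1038 = 1056)
d - A(c, (-2 + 6)*(-1 - 1)) = 1056 - (13 + ((-2 + 6)*(-1 - 1))**2) = 1056 - (13 + (4*(-2))**2) = 1056 - (13 + (-8)**2) = 1056 - (13 + 64) = 1056 - 1*77 = 1056 - 77 = 979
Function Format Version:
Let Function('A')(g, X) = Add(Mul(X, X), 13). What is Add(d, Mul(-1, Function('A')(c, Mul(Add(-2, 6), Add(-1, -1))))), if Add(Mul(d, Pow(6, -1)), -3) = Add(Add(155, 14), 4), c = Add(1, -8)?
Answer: 979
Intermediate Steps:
c = -7
Function('A')(g, X) = Add(13, Pow(X, 2)) (Function('A')(g, X) = Add(Pow(X, 2), 13) = Add(13, Pow(X, 2)))
d = 1056 (d = Add(18, Mul(6, Add(Add(155, 14), 4))) = Add(18, Mul(6, Add(169, 4))) = Add(18, Mul(6, 173)) = Add(18, 1038) = 1056)
Add(d, Mul(-1, Function('A')(c, Mul(Add(-2, 6), Add(-1, -1))))) = Add(1056, Mul(-1, Add(13, Pow(Mul(Add(-2, 6), Add(-1, -1)), 2)))) = Add(1056, Mul(-1, Add(13, Pow(Mul(4, -2), 2)))) = Add(1056, Mul(-1, Add(13, Pow(-8, 2)))) = Add(1056, Mul(-1, Add(13, 64))) = Add(1056, Mul(-1, 77)) = Add(1056, -77) = 979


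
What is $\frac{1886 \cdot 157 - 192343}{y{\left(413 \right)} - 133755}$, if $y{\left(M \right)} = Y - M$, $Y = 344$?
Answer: $- \frac{103759}{133824} \approx -0.77534$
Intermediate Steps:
$y{\left(M \right)} = 344 - M$
$\frac{1886 \cdot 157 - 192343}{y{\left(413 \right)} - 133755} = \frac{1886 \cdot 157 - 192343}{\left(344 - 413\right) - 133755} = \frac{296102 - 192343}{\left(344 - 413\right) - 133755} = \frac{103759}{-69 - 133755} = \frac{103759}{-133824} = 103759 \left(- \frac{1}{133824}\right) = - \frac{103759}{133824}$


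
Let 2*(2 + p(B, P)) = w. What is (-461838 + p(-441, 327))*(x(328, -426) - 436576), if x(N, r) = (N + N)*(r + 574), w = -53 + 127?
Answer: 156776576864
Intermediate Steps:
w = 74
p(B, P) = 35 (p(B, P) = -2 + (½)*74 = -2 + 37 = 35)
x(N, r) = 2*N*(574 + r) (x(N, r) = (2*N)*(574 + r) = 2*N*(574 + r))
(-461838 + p(-441, 327))*(x(328, -426) - 436576) = (-461838 + 35)*(2*328*(574 - 426) - 436576) = -461803*(2*328*148 - 436576) = -461803*(97088 - 436576) = -461803*(-339488) = 156776576864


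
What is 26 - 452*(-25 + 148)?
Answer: -55570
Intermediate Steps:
26 - 452*(-25 + 148) = 26 - 452*123 = 26 - 55596 = -55570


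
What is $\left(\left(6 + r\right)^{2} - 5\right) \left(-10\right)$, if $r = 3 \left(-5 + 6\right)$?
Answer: $-760$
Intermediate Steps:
$r = 3$ ($r = 3 \cdot 1 = 3$)
$\left(\left(6 + r\right)^{2} - 5\right) \left(-10\right) = \left(\left(6 + 3\right)^{2} - 5\right) \left(-10\right) = \left(9^{2} - 5\right) \left(-10\right) = \left(81 - 5\right) \left(-10\right) = 76 \left(-10\right) = -760$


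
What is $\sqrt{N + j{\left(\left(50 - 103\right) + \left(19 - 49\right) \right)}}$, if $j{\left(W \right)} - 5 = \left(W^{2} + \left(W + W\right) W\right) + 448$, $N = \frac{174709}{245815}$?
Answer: $\frac{\sqrt{1276219246524835}}{245815} \approx 145.33$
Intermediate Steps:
$N = \frac{174709}{245815}$ ($N = 174709 \cdot \frac{1}{245815} = \frac{174709}{245815} \approx 0.71073$)
$j{\left(W \right)} = 453 + 3 W^{2}$ ($j{\left(W \right)} = 5 + \left(\left(W^{2} + \left(W + W\right) W\right) + 448\right) = 5 + \left(\left(W^{2} + 2 W W\right) + 448\right) = 5 + \left(\left(W^{2} + 2 W^{2}\right) + 448\right) = 5 + \left(3 W^{2} + 448\right) = 5 + \left(448 + 3 W^{2}\right) = 453 + 3 W^{2}$)
$\sqrt{N + j{\left(\left(50 - 103\right) + \left(19 - 49\right) \right)}} = \sqrt{\frac{174709}{245815} + \left(453 + 3 \left(\left(50 - 103\right) + \left(19 - 49\right)\right)^{2}\right)} = \sqrt{\frac{174709}{245815} + \left(453 + 3 \left(-53 + \left(19 - 49\right)\right)^{2}\right)} = \sqrt{\frac{174709}{245815} + \left(453 + 3 \left(-53 - 30\right)^{2}\right)} = \sqrt{\frac{174709}{245815} + \left(453 + 3 \left(-83\right)^{2}\right)} = \sqrt{\frac{174709}{245815} + \left(453 + 3 \cdot 6889\right)} = \sqrt{\frac{174709}{245815} + \left(453 + 20667\right)} = \sqrt{\frac{174709}{245815} + 21120} = \sqrt{\frac{5191787509}{245815}} = \frac{\sqrt{1276219246524835}}{245815}$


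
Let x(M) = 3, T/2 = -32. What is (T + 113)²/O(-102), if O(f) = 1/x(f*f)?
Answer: 7203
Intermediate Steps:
T = -64 (T = 2*(-32) = -64)
O(f) = ⅓ (O(f) = 1/3 = ⅓)
(T + 113)²/O(-102) = (-64 + 113)²/(⅓) = 49²*3 = 2401*3 = 7203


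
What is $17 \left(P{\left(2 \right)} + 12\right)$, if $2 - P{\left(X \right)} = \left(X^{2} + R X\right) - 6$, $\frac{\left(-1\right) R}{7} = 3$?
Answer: $986$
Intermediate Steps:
$R = -21$ ($R = \left(-7\right) 3 = -21$)
$P{\left(X \right)} = 8 - X^{2} + 21 X$ ($P{\left(X \right)} = 2 - \left(\left(X^{2} - 21 X\right) - 6\right) = 2 - \left(-6 + X^{2} - 21 X\right) = 2 + \left(6 - X^{2} + 21 X\right) = 8 - X^{2} + 21 X$)
$17 \left(P{\left(2 \right)} + 12\right) = 17 \left(\left(8 - 2^{2} + 21 \cdot 2\right) + 12\right) = 17 \left(\left(8 - 4 + 42\right) + 12\right) = 17 \left(46 + 12\right) = 17 \cdot 58 = 986$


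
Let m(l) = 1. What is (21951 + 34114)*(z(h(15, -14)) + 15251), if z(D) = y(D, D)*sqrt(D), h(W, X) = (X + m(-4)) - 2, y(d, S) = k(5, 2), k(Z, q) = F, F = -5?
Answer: 855047315 - 280325*I*sqrt(15) ≈ 8.5505e+8 - 1.0857e+6*I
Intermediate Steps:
k(Z, q) = -5
y(d, S) = -5
h(W, X) = -1 + X (h(W, X) = (X + 1) - 2 = (1 + X) - 2 = -1 + X)
z(D) = -5*sqrt(D)
(21951 + 34114)*(z(h(15, -14)) + 15251) = (21951 + 34114)*(-5*sqrt(-1 - 14) + 15251) = 56065*(-5*I*sqrt(15) + 15251) = 56065*(15251 - 5*I*sqrt(15)) = 855047315 - 280325*I*sqrt(15)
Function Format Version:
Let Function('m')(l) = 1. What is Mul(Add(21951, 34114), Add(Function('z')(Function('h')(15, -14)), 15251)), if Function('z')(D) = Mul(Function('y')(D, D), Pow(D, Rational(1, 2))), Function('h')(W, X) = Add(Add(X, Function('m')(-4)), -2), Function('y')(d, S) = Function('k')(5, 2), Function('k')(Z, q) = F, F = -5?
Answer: Add(855047315, Mul(-280325, I, Pow(15, Rational(1, 2)))) ≈ Add(8.5505e+8, Mul(-1.0857e+6, I))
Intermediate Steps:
Function('k')(Z, q) = -5
Function('y')(d, S) = -5
Function('h')(W, X) = Add(-1, X) (Function('h')(W, X) = Add(Add(X, 1), -2) = Add(Add(1, X), -2) = Add(-1, X))
Function('z')(D) = Mul(-5, Pow(D, Rational(1, 2)))
Mul(Add(21951, 34114), Add(Function('z')(Function('h')(15, -14)), 15251)) = Mul(Add(21951, 34114), Add(Mul(-5, Pow(Add(-1, -14), Rational(1, 2))), 15251)) = Mul(56065, Add(Mul(-5, Pow(-15, Rational(1, 2))), 15251)) = Mul(56065, Add(Mul(-5, Mul(I, Pow(15, Rational(1, 2)))), 15251)) = Mul(56065, Add(Mul(-5, I, Pow(15, Rational(1, 2))), 15251)) = Mul(56065, Add(15251, Mul(-5, I, Pow(15, Rational(1, 2))))) = Add(855047315, Mul(-280325, I, Pow(15, Rational(1, 2))))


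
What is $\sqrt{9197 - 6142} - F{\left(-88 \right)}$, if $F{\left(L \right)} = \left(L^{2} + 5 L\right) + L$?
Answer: $-7216 + \sqrt{3055} \approx -7160.7$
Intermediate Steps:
$F{\left(L \right)} = L^{2} + 6 L$
$\sqrt{9197 - 6142} - F{\left(-88 \right)} = \sqrt{9197 - 6142} - - 88 \left(6 - 88\right) = \sqrt{3055} - \left(-88\right) \left(-82\right) = \sqrt{3055} - 7216 = -7216 + \sqrt{3055}$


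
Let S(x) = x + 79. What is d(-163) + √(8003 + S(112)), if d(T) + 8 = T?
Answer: -171 + √8194 ≈ -80.479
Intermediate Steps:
d(T) = -8 + T
S(x) = 79 + x
d(-163) + √(8003 + S(112)) = (-8 - 163) + √(8003 + (79 + 112)) = -171 + √(8003 + 191) = -171 + √8194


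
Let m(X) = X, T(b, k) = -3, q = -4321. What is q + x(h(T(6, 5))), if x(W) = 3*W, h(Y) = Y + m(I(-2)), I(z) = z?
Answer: -4336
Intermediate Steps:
h(Y) = -2 + Y (h(Y) = Y - 2 = -2 + Y)
q + x(h(T(6, 5))) = -4321 + 3*(-2 - 3) = -4321 + 3*(-5) = -4321 - 15 = -4336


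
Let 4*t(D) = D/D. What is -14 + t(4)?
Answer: -55/4 ≈ -13.750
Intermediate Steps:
t(D) = ¼ (t(D) = (D/D)/4 = (¼)*1 = ¼)
-14 + t(4) = -14 + ¼ = -55/4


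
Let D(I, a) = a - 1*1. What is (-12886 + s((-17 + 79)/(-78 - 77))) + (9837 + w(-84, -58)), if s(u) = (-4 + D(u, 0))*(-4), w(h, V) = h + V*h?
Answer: 1759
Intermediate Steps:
D(I, a) = -1 + a (D(I, a) = a - 1 = -1 + a)
s(u) = 20 (s(u) = (-4 + (-1 + 0))*(-4) = (-4 - 1)*(-4) = -5*(-4) = 20)
(-12886 + s((-17 + 79)/(-78 - 77))) + (9837 + w(-84, -58)) = (-12886 + 20) + (9837 - 84*(1 - 58)) = -12866 + (9837 - 84*(-57)) = -12866 + (9837 + 4788) = -12866 + 14625 = 1759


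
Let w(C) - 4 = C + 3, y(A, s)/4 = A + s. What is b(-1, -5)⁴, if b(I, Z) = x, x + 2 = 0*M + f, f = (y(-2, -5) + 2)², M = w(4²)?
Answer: 206366684176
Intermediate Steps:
y(A, s) = 4*A + 4*s (y(A, s) = 4*(A + s) = 4*A + 4*s)
w(C) = 7 + C (w(C) = 4 + (C + 3) = 4 + (3 + C) = 7 + C)
M = 23 (M = 7 + 4² = 7 + 16 = 23)
f = 676 (f = ((4*(-2) + 4*(-5)) + 2)² = ((-8 - 20) + 2)² = (-28 + 2)² = (-26)² = 676)
x = 674 (x = -2 + (0*23 + 676) = -2 + (0 + 676) = -2 + 676 = 674)
b(I, Z) = 674
b(-1, -5)⁴ = 674⁴ = 206366684176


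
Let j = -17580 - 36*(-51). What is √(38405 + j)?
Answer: √22661 ≈ 150.54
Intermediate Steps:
j = -15744 (j = -17580 - 1*(-1836) = -17580 + 1836 = -15744)
√(38405 + j) = √(38405 - 15744) = √22661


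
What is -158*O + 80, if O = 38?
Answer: -5924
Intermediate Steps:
-158*O + 80 = -158*38 + 80 = -6004 + 80 = -5924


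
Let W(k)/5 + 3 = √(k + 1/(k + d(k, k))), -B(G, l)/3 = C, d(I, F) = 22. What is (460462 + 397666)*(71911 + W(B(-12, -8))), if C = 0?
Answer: 61695970688 + 2145320*√22/11 ≈ 6.1697e+10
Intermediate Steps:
B(G, l) = 0 (B(G, l) = -3*0 = 0)
W(k) = -15 + 5*√(k + 1/(22 + k)) (W(k) = -15 + 5*√(k + 1/(k + 22)) = -15 + 5*√(k + 1/(22 + k)))
(460462 + 397666)*(71911 + W(B(-12, -8))) = (460462 + 397666)*(71911 + (-15 + 5*√((1 + 0*(22 + 0))/(22 + 0)))) = 858128*(71911 + (-15 + 5*√((1 + 0*22)/22))) = 858128*(71911 + (-15 + 5*√((1 + 0)/22))) = 858128*(71911 + (-15 + 5*√((1/22)*1))) = 858128*(71911 + (-15 + 5*√(1/22))) = 858128*(71911 + (-15 + 5*(√22/22))) = 858128*(71911 + (-15 + 5*√22/22)) = 858128*(71896 + 5*√22/22) = 61695970688 + 2145320*√22/11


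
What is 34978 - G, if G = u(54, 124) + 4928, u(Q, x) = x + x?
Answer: 29802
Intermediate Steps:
u(Q, x) = 2*x
G = 5176 (G = 2*124 + 4928 = 248 + 4928 = 5176)
34978 - G = 34978 - 1*5176 = 34978 - 5176 = 29802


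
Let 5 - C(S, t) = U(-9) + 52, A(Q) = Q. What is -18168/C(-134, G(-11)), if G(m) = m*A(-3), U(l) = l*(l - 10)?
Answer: 9084/109 ≈ 83.339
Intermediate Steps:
U(l) = l*(-10 + l)
G(m) = -3*m (G(m) = m*(-3) = -3*m)
C(S, t) = -218 (C(S, t) = 5 - (-9*(-10 - 9) + 52) = 5 - (-9*(-19) + 52) = 5 - (171 + 52) = 5 - 1*223 = 5 - 223 = -218)
-18168/C(-134, G(-11)) = -18168/(-218) = -18168*(-1/218) = 9084/109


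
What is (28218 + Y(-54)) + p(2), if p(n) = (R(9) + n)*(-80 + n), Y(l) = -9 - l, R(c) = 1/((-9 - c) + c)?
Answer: 84347/3 ≈ 28116.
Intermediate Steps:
R(c) = -⅑ (R(c) = 1/(-9) = -⅑)
p(n) = (-80 + n)*(-⅑ + n) (p(n) = (-⅑ + n)*(-80 + n) = (-80 + n)*(-⅑ + n))
(28218 + Y(-54)) + p(2) = (28218 + (-9 - 1*(-54))) + (80/9 + 2² - 721/9*2) = (28218 + (-9 + 54)) + (80/9 + 4 - 1442/9) = (28218 + 45) - 442/3 = 28263 - 442/3 = 84347/3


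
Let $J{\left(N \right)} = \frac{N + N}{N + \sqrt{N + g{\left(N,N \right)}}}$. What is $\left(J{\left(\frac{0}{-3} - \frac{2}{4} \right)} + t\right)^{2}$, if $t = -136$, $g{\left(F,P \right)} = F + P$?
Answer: $\frac{4 \left(- 23255 i + 9112 \sqrt{6}\right)}{- 5 i + 2 \sqrt{6}} \approx 18418.0 - 189.96 i$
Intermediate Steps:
$J{\left(N \right)} = \frac{2 N}{N + \sqrt{3} \sqrt{N}}$ ($J{\left(N \right)} = \frac{N + N}{N + \sqrt{N + \left(N + N\right)}} = \frac{2 N}{N + \sqrt{N + 2 N}} = \frac{2 N}{N + \sqrt{3 N}} = \frac{2 N}{N + \sqrt{3} \sqrt{N}}$)
$\left(J{\left(\frac{0}{-3} - \frac{2}{4} \right)} + t\right)^{2} = \left(\frac{2 \left(\frac{0}{-3} - \frac{2}{4}\right)}{\left(\frac{0}{-3} - \frac{2}{4}\right) + \sqrt{3} \sqrt{\frac{0}{-3} - \frac{2}{4}}} - 136\right)^{2} = \left(\frac{2 \left(0 \left(- \frac{1}{3}\right) - \frac{1}{2}\right)}{\left(0 \left(- \frac{1}{3}\right) - \frac{1}{2}\right) + \sqrt{3} \sqrt{0 \left(- \frac{1}{3}\right) - \frac{1}{2}}} - 136\right)^{2} = \left(\frac{2 \left(0 - \frac{1}{2}\right)}{\left(0 - \frac{1}{2}\right) + \sqrt{3} \sqrt{0 - \frac{1}{2}}} - 136\right)^{2} = \left(2 \left(- \frac{1}{2}\right) \frac{1}{- \frac{1}{2} + \sqrt{3} \sqrt{- \frac{1}{2}}} - 136\right)^{2} = \left(2 \left(- \frac{1}{2}\right) \frac{1}{- \frac{1}{2} + \sqrt{3} \frac{i \sqrt{2}}{2}} - 136\right)^{2} = \left(2 \left(- \frac{1}{2}\right) \frac{1}{- \frac{1}{2} + \frac{i \sqrt{6}}{2}} - 136\right)^{2} = \left(- \frac{1}{- \frac{1}{2} + \frac{i \sqrt{6}}{2}} - 136\right)^{2} = \left(-136 - \frac{1}{- \frac{1}{2} + \frac{i \sqrt{6}}{2}}\right)^{2}$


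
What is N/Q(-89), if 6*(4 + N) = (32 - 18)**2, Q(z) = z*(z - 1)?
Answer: 43/12015 ≈ 0.0035789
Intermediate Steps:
Q(z) = z*(-1 + z)
N = 86/3 (N = -4 + (32 - 18)**2/6 = -4 + (1/6)*14**2 = -4 + (1/6)*196 = -4 + 98/3 = 86/3 ≈ 28.667)
N/Q(-89) = 86/(3*((-89*(-1 - 89)))) = 86/(3*((-89*(-90)))) = (86/3)/8010 = (86/3)*(1/8010) = 43/12015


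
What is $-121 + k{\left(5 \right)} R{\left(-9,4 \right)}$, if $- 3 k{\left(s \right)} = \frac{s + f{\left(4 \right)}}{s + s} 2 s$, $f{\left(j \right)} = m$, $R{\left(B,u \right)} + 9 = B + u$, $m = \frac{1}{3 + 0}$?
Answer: $- \frac{865}{9} \approx -96.111$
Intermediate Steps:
$m = \frac{1}{3} \approx 0.33333$
$R{\left(B,u \right)} = -9 + B + u$ ($R{\left(B,u \right)} = -9 + \left(B + u\right) = -9 + B + u$)
$f{\left(j \right)} = \frac{1}{3}$
$k{\left(s \right)} = - \frac{1}{9} - \frac{s}{3}$ ($k{\left(s \right)} = - \frac{\frac{s + \frac{1}{3}}{s + s} 2 s}{3} = - \frac{\frac{\frac{1}{3} + s}{2 s} 2 s}{3} = - \frac{\frac{\frac{1}{3} + s}{s} s}{3} = - \frac{\frac{1}{3} + s}{3} = - \frac{1}{9} - \frac{s}{3}$)
$-121 + k{\left(5 \right)} R{\left(-9,4 \right)} = -121 + \left(- \frac{1}{9} - \frac{5}{3}\right) \left(-9 - 9 + 4\right) = -121 + \left(- \frac{1}{9} - \frac{5}{3}\right) \left(-14\right) = -121 - - \frac{224}{9} = -121 + \frac{224}{9} = - \frac{865}{9}$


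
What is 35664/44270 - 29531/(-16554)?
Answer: 948859613/366422790 ≈ 2.5895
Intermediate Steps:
35664/44270 - 29531/(-16554) = 35664*(1/44270) - 29531*(-1/16554) = 17832/22135 + 29531/16554 = 948859613/366422790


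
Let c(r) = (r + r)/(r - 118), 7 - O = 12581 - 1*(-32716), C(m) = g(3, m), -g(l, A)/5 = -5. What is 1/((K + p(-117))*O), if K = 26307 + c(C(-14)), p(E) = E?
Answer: -93/110309229800 ≈ -8.4308e-10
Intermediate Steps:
g(l, A) = 25 (g(l, A) = -5*(-5) = 25)
C(m) = 25
O = -45290 (O = 7 - (12581 - 1*(-32716)) = 7 - (12581 + 32716) = 7 - 1*45297 = 7 - 45297 = -45290)
c(r) = 2*r/(-118 + r) (c(r) = (2*r)/(-118 + r) = 2*r/(-118 + r))
K = 2446501/93 (K = 26307 + 2*25/(-118 + 25) = 26307 + 2*25/(-93) = 26307 + 2*25*(-1/93) = 26307 - 50/93 = 2446501/93 ≈ 26306.)
1/((K + p(-117))*O) = 1/((2446501/93 - 117)*(-45290)) = -1/45290/(2435620/93) = (93/2435620)*(-1/45290) = -93/110309229800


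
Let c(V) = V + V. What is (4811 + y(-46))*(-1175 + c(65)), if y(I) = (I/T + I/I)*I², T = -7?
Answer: -152387125/7 ≈ -2.1770e+7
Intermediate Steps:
c(V) = 2*V
y(I) = I²*(1 - I/7) (y(I) = (I/(-7) + I/I)*I² = (I*(-⅐) + 1)*I² = (-I/7 + 1)*I² = (1 - I/7)*I² = I²*(1 - I/7))
(4811 + y(-46))*(-1175 + c(65)) = (4811 + (⅐)*(-46)²*(7 - 1*(-46)))*(-1175 + 2*65) = (4811 + (⅐)*2116*(7 + 46))*(-1175 + 130) = (4811 + (⅐)*2116*53)*(-1045) = (4811 + 112148/7)*(-1045) = (145825/7)*(-1045) = -152387125/7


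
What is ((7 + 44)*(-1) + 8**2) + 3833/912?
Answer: 15689/912 ≈ 17.203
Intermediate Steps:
((7 + 44)*(-1) + 8**2) + 3833/912 = (51*(-1) + 64) + 3833*(1/912) = (-51 + 64) + 3833/912 = 13 + 3833/912 = 15689/912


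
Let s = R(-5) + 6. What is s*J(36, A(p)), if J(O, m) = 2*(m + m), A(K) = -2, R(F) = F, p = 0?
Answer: -8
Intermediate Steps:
s = 1 (s = -5 + 6 = 1)
J(O, m) = 4*m (J(O, m) = 2*(2*m) = 4*m)
s*J(36, A(p)) = 1*(4*(-2)) = 1*(-8) = -8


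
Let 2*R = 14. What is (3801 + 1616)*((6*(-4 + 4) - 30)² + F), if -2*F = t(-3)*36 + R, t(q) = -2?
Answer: 10102705/2 ≈ 5.0514e+6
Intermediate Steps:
R = 7 (R = (½)*14 = 7)
F = 65/2 (F = -(-2*36 + 7)/2 = -(-72 + 7)/2 = -½*(-65) = 65/2 ≈ 32.500)
(3801 + 1616)*((6*(-4 + 4) - 30)² + F) = (3801 + 1616)*((6*(-4 + 4) - 30)² + 65/2) = 5417*((6*0 - 30)² + 65/2) = 5417*((0 - 30)² + 65/2) = 5417*((-30)² + 65/2) = 5417*(900 + 65/2) = 5417*(1865/2) = 10102705/2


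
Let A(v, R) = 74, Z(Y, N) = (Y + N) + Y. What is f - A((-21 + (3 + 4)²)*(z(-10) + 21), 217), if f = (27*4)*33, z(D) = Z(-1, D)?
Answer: 3490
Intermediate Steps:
Z(Y, N) = N + 2*Y (Z(Y, N) = (N + Y) + Y = N + 2*Y)
z(D) = -2 + D (z(D) = D + 2*(-1) = D - 2 = -2 + D)
f = 3564 (f = 108*33 = 3564)
f - A((-21 + (3 + 4)²)*(z(-10) + 21), 217) = 3564 - 1*74 = 3564 - 74 = 3490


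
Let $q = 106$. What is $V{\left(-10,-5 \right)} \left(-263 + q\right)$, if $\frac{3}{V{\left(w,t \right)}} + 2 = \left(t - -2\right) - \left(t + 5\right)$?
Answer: $\frac{471}{5} \approx 94.2$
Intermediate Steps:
$V{\left(w,t \right)} = - \frac{3}{5}$ ($V{\left(w,t \right)} = \frac{3}{-2 + \left(\left(t - -2\right) - \left(t + 5\right)\right)} = \frac{3}{-2 + \left(\left(t + 2\right) - \left(5 + t\right)\right)} = \frac{3}{-2 + \left(\left(2 + t\right) - \left(5 + t\right)\right)} = \frac{3}{-2 - 3} = \frac{3}{-5} = 3 \left(- \frac{1}{5}\right) = - \frac{3}{5}$)
$V{\left(-10,-5 \right)} \left(-263 + q\right) = - \frac{3 \left(-263 + 106\right)}{5} = \left(- \frac{3}{5}\right) \left(-157\right) = \frac{471}{5}$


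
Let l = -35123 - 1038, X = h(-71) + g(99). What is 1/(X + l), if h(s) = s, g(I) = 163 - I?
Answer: -1/36168 ≈ -2.7649e-5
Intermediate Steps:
X = -7 (X = -71 + (163 - 1*99) = -71 + (163 - 99) = -71 + 64 = -7)
l = -36161
1/(X + l) = 1/(-7 - 36161) = 1/(-36168) = -1/36168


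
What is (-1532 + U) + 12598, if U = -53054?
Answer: -41988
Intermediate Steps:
(-1532 + U) + 12598 = (-1532 - 53054) + 12598 = -54586 + 12598 = -41988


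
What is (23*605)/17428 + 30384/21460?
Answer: 207037063/93501220 ≈ 2.2143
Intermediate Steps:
(23*605)/17428 + 30384/21460 = 13915*(1/17428) + 30384*(1/21460) = 13915/17428 + 7596/5365 = 207037063/93501220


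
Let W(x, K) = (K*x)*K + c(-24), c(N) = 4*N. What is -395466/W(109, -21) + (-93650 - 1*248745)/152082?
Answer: -25522991849/2431943262 ≈ -10.495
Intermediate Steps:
W(x, K) = -96 + x*K**2 (W(x, K) = (K*x)*K + 4*(-24) = x*K**2 - 96 = -96 + x*K**2)
-395466/W(109, -21) + (-93650 - 1*248745)/152082 = -395466/(-96 + 109*(-21)**2) + (-93650 - 1*248745)/152082 = -395466/(-96 + 109*441) + (-93650 - 248745)*(1/152082) = -395466/(-96 + 48069) - 342395*1/152082 = -395466/47973 - 342395/152082 = -395466*1/47973 - 342395/152082 = -131822/15991 - 342395/152082 = -25522991849/2431943262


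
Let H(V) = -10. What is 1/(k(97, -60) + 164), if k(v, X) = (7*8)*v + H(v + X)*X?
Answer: 1/6196 ≈ 0.00016139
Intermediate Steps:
k(v, X) = -10*X + 56*v (k(v, X) = (7*8)*v - 10*X = 56*v - 10*X = -10*X + 56*v)
1/(k(97, -60) + 164) = 1/((-10*(-60) + 56*97) + 164) = 1/((600 + 5432) + 164) = 1/(6032 + 164) = 1/6196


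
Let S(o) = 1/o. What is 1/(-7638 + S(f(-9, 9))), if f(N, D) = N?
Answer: -9/68743 ≈ -0.00013092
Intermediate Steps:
1/(-7638 + S(f(-9, 9))) = 1/(-7638 + 1/(-9)) = 1/(-7638 - ⅑) = 1/(-68743/9) = -9/68743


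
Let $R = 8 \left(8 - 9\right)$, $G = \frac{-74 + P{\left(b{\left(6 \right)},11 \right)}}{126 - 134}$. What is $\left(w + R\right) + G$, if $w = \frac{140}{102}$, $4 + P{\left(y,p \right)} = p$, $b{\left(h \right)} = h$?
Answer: $\frac{713}{408} \approx 1.7475$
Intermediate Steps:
$P{\left(y,p \right)} = -4 + p$
$G = \frac{67}{8}$ ($G = \frac{-74 + \left(-4 + 11\right)}{126 - 134} = \frac{-74 + 7}{-8} = \left(-67\right) \left(- \frac{1}{8}\right) = \frac{67}{8} \approx 8.375$)
$w = \frac{70}{51}$ ($w = 140 \cdot \frac{1}{102} = \frac{70}{51} \approx 1.3725$)
$R = -8$ ($R = 8 \left(-1\right) = -8$)
$\left(w + R\right) + G = \left(\frac{70}{51} - 8\right) + \frac{67}{8} = - \frac{338}{51} + \frac{67}{8} = \frac{713}{408}$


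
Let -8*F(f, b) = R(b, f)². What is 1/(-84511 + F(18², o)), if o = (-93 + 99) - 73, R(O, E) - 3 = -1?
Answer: -2/169023 ≈ -1.1833e-5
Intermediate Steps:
R(O, E) = 2 (R(O, E) = 3 - 1 = 2)
o = -67 (o = 6 - 73 = -67)
F(f, b) = -½ (F(f, b) = -⅛*2² = -⅛*4 = -½)
1/(-84511 + F(18², o)) = 1/(-84511 - ½) = 1/(-169023/2) = -2/169023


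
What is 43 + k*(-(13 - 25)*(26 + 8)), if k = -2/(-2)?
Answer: 451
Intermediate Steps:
k = 1 (k = -2*(-1/2) = 1)
43 + k*(-(13 - 25)*(26 + 8)) = 43 + 1*(-(13 - 25)*(26 + 8)) = 43 + 1*(-(-12)*34) = 43 + 1*(-1*(-408)) = 43 + 1*408 = 43 + 408 = 451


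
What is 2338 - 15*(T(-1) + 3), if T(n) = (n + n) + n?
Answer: 2338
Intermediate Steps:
T(n) = 3*n (T(n) = 2*n + n = 3*n)
2338 - 15*(T(-1) + 3) = 2338 - 15*(3*(-1) + 3) = 2338 - 15*(-3 + 3) = 2338 - 15*0 = 2338 + 0 = 2338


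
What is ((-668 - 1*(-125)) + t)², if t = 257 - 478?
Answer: 583696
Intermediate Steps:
t = -221
((-668 - 1*(-125)) + t)² = ((-668 - 1*(-125)) - 221)² = ((-668 + 125) - 221)² = (-543 - 221)² = (-764)² = 583696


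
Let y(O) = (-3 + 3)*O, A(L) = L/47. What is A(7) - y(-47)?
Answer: 7/47 ≈ 0.14894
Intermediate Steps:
A(L) = L/47 (A(L) = L*(1/47) = L/47)
y(O) = 0 (y(O) = 0*O = 0)
A(7) - y(-47) = (1/47)*7 - 1*0 = 7/47 + 0 = 7/47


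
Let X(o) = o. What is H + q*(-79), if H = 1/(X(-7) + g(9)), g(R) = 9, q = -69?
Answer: 10903/2 ≈ 5451.5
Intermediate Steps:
H = ½ (H = 1/(-7 + 9) = 1/2 = ½ ≈ 0.50000)
H + q*(-79) = ½ - 69*(-79) = ½ + 5451 = 10903/2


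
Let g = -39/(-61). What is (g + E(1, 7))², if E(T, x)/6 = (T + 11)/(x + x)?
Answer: 6095961/182329 ≈ 33.434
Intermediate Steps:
E(T, x) = 3*(11 + T)/x (E(T, x) = 6*((T + 11)/(x + x)) = 6*((11 + T)/((2*x))) = 6*((11 + T)*(1/(2*x))) = 6*((11 + T)/(2*x)) = 3*(11 + T)/x)
g = 39/61 (g = -39*(-1/61) = 39/61 ≈ 0.63934)
(g + E(1, 7))² = (39/61 + 3*(11 + 1)/7)² = (39/61 + 3*(⅐)*12)² = (39/61 + 36/7)² = (2469/427)² = 6095961/182329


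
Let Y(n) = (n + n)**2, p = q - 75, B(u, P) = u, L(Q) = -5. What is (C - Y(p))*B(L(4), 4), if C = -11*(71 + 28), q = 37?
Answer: 34325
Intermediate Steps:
p = -38 (p = 37 - 75 = -38)
Y(n) = 4*n**2 (Y(n) = (2*n)**2 = 4*n**2)
C = -1089 (C = -11*99 = -1089)
(C - Y(p))*B(L(4), 4) = (-1089 - 4*(-38)**2)*(-5) = (-1089 - 4*1444)*(-5) = (-1089 - 1*5776)*(-5) = (-1089 - 5776)*(-5) = -6865*(-5) = 34325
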